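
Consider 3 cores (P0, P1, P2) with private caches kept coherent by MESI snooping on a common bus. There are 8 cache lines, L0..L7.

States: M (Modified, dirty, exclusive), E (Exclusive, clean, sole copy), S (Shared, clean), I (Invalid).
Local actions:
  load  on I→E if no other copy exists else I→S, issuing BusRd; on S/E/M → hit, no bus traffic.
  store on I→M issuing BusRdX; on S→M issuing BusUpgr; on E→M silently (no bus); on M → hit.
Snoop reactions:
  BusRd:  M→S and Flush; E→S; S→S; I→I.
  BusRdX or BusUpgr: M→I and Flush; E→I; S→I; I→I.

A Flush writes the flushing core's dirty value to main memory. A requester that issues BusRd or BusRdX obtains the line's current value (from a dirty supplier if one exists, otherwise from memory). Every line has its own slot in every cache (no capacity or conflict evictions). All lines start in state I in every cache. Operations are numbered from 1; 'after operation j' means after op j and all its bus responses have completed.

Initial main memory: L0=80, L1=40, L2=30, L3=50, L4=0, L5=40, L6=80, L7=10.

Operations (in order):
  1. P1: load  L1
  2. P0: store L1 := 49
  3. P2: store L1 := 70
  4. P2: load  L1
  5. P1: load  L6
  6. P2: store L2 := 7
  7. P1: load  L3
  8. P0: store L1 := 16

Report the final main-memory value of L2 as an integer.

memory[L2] = 30

1. P1: load  L1  bus=[BusRd]  L1: P0=I P1=E P2=I  mem[L1]=40
2. P0: store L1 := 49  bus=[BusRdX]  L1: P0=M P1=I P2=I  mem[L1]=40
3. P2: store L1 := 70  bus=[BusRdX,Flush]  L1: P0=I P1=I P2=M  mem[L1]=49
4. P2: load  L1  bus=[-]  L1: P0=I P1=I P2=M  mem[L1]=49
5. P1: load  L6  bus=[BusRd]  L6: P0=I P1=E P2=I  mem[L6]=80
6. P2: store L2 := 7  bus=[BusRdX]  L2: P0=I P1=I P2=M  mem[L2]=30
7. P1: load  L3  bus=[BusRd]  L3: P0=I P1=E P2=I  mem[L3]=50
8. P0: store L1 := 16  bus=[BusRdX,Flush]  L1: P0=M P1=I P2=I  mem[L1]=70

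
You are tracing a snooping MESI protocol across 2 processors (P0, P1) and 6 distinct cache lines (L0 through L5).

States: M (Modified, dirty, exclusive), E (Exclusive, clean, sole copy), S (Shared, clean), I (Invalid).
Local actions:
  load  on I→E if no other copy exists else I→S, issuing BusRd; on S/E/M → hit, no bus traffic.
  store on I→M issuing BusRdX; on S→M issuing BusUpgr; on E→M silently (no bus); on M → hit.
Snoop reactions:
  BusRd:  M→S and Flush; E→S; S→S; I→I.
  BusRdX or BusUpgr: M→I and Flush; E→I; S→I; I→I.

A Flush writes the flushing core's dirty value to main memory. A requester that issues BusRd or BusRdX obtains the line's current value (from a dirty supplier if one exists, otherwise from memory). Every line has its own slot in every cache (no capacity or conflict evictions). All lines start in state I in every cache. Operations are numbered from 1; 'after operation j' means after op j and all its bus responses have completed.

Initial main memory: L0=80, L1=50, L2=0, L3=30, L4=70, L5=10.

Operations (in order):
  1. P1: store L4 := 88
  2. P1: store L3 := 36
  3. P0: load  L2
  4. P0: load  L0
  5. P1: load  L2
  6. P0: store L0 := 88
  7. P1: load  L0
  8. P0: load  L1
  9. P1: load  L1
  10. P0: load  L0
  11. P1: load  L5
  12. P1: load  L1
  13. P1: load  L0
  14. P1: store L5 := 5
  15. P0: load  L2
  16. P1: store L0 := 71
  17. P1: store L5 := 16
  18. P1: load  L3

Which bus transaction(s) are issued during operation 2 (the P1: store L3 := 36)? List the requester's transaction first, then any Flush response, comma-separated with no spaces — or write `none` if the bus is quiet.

bus = BusRdX

[1] P1: store L4 := 88 | P0:I, P1:M(88) | bus: BusRdX
[2] P1: store L3 := 36 | P0:I, P1:M(36) | bus: BusRdX
[3] P0: load  L2 | P0:E(0), P1:I | bus: BusRd
[4] P0: load  L0 | P0:E(80), P1:I | bus: BusRd
[5] P1: load  L2 | P0:S(0), P1:S(0) | bus: BusRd
[6] P0: store L0 := 88 | P0:M(88), P1:I | bus: none
[7] P1: load  L0 | P0:S(88), P1:S(88) | bus: BusRd,Flush
[8] P0: load  L1 | P0:E(50), P1:I | bus: BusRd
[9] P1: load  L1 | P0:S(50), P1:S(50) | bus: BusRd
[10] P0: load  L0 | P0:S(88), P1:S(88) | bus: none
[11] P1: load  L5 | P0:I, P1:E(10) | bus: BusRd
[12] P1: load  L1 | P0:S(50), P1:S(50) | bus: none
[13] P1: load  L0 | P0:S(88), P1:S(88) | bus: none
[14] P1: store L5 := 5 | P0:I, P1:M(5) | bus: none
[15] P0: load  L2 | P0:S(0), P1:S(0) | bus: none
[16] P1: store L0 := 71 | P0:I, P1:M(71) | bus: BusUpgr
[17] P1: store L5 := 16 | P0:I, P1:M(16) | bus: none
[18] P1: load  L3 | P0:I, P1:M(36) | bus: none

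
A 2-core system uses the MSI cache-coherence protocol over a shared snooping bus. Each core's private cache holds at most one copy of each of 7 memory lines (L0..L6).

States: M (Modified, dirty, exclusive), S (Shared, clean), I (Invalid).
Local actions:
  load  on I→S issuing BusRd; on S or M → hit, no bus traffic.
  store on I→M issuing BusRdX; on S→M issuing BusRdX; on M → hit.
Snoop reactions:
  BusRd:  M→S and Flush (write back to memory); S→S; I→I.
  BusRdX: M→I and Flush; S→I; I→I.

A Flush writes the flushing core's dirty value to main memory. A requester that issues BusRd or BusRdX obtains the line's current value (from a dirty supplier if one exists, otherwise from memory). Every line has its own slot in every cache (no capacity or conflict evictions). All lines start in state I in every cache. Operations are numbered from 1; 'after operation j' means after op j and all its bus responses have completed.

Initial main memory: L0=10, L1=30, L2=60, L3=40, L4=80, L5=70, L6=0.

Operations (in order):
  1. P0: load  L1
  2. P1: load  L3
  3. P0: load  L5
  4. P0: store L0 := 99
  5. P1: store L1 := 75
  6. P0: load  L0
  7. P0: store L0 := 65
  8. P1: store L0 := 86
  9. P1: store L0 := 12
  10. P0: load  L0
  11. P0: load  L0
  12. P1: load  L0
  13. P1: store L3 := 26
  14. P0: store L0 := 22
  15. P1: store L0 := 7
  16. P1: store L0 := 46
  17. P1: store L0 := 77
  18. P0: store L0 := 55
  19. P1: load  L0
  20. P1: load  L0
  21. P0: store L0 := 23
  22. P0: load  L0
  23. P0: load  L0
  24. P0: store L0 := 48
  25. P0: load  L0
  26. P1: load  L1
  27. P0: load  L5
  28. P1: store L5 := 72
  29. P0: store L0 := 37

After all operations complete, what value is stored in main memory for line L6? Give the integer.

[1] P0: load  L1 | P0:S(30), P1:I | bus: BusRd
[2] P1: load  L3 | P0:I, P1:S(40) | bus: BusRd
[3] P0: load  L5 | P0:S(70), P1:I | bus: BusRd
[4] P0: store L0 := 99 | P0:M(99), P1:I | bus: BusRdX
[5] P1: store L1 := 75 | P0:I, P1:M(75) | bus: BusRdX
[6] P0: load  L0 | P0:M(99), P1:I | bus: none
[7] P0: store L0 := 65 | P0:M(65), P1:I | bus: none
[8] P1: store L0 := 86 | P0:I, P1:M(86) | bus: BusRdX,Flush
[9] P1: store L0 := 12 | P0:I, P1:M(12) | bus: none
[10] P0: load  L0 | P0:S(12), P1:S(12) | bus: BusRd,Flush
[11] P0: load  L0 | P0:S(12), P1:S(12) | bus: none
[12] P1: load  L0 | P0:S(12), P1:S(12) | bus: none
[13] P1: store L3 := 26 | P0:I, P1:M(26) | bus: BusRdX
[14] P0: store L0 := 22 | P0:M(22), P1:I | bus: BusRdX
[15] P1: store L0 := 7 | P0:I, P1:M(7) | bus: BusRdX,Flush
[16] P1: store L0 := 46 | P0:I, P1:M(46) | bus: none
[17] P1: store L0 := 77 | P0:I, P1:M(77) | bus: none
[18] P0: store L0 := 55 | P0:M(55), P1:I | bus: BusRdX,Flush
[19] P1: load  L0 | P0:S(55), P1:S(55) | bus: BusRd,Flush
[20] P1: load  L0 | P0:S(55), P1:S(55) | bus: none
[21] P0: store L0 := 23 | P0:M(23), P1:I | bus: BusRdX
[22] P0: load  L0 | P0:M(23), P1:I | bus: none
[23] P0: load  L0 | P0:M(23), P1:I | bus: none
[24] P0: store L0 := 48 | P0:M(48), P1:I | bus: none
[25] P0: load  L0 | P0:M(48), P1:I | bus: none
[26] P1: load  L1 | P0:I, P1:M(75) | bus: none
[27] P0: load  L5 | P0:S(70), P1:I | bus: none
[28] P1: store L5 := 72 | P0:I, P1:M(72) | bus: BusRdX
[29] P0: store L0 := 37 | P0:M(37), P1:I | bus: none

memory[L6] = 0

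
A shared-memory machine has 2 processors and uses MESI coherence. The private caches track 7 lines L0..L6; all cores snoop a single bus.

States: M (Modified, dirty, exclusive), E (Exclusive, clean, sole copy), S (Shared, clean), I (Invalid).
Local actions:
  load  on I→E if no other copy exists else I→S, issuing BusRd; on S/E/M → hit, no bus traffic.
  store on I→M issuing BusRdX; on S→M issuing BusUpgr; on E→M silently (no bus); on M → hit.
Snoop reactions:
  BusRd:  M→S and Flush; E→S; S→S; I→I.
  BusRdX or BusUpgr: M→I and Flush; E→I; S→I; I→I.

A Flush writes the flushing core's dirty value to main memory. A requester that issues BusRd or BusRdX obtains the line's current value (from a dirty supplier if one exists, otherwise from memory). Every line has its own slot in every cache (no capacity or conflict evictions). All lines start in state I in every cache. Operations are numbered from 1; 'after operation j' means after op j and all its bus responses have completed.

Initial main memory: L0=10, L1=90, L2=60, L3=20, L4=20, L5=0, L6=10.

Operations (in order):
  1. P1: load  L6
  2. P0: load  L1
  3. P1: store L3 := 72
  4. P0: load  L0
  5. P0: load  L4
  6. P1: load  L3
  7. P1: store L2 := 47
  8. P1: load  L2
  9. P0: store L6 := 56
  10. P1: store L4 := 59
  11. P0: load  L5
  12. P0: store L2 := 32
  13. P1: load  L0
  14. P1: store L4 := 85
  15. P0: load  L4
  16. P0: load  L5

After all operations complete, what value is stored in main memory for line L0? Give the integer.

step 1: P1: load  L6  ⟶  IE  (L6)  txn=BusRd  M[L6]=10
step 2: P0: load  L1  ⟶  EI  (L1)  txn=BusRd  M[L1]=90
step 3: P1: store L3 := 72  ⟶  IM  (L3)  txn=BusRdX  M[L3]=20
step 4: P0: load  L0  ⟶  EI  (L0)  txn=BusRd  M[L0]=10
step 5: P0: load  L4  ⟶  EI  (L4)  txn=BusRd  M[L4]=20
step 6: P1: load  L3  ⟶  IM  (L3)  txn=∅  M[L3]=20
step 7: P1: store L2 := 47  ⟶  IM  (L2)  txn=BusRdX  M[L2]=60
step 8: P1: load  L2  ⟶  IM  (L2)  txn=∅  M[L2]=60
step 9: P0: store L6 := 56  ⟶  MI  (L6)  txn=BusRdX  M[L6]=10
step 10: P1: store L4 := 59  ⟶  IM  (L4)  txn=BusRdX  M[L4]=20
step 11: P0: load  L5  ⟶  EI  (L5)  txn=BusRd  M[L5]=0
step 12: P0: store L2 := 32  ⟶  MI  (L2)  txn=BusRdX+Flush  M[L2]=47
step 13: P1: load  L0  ⟶  SS  (L0)  txn=BusRd  M[L0]=10
step 14: P1: store L4 := 85  ⟶  IM  (L4)  txn=∅  M[L4]=20
step 15: P0: load  L4  ⟶  SS  (L4)  txn=BusRd+Flush  M[L4]=85
step 16: P0: load  L5  ⟶  EI  (L5)  txn=∅  M[L5]=0

memory[L0] = 10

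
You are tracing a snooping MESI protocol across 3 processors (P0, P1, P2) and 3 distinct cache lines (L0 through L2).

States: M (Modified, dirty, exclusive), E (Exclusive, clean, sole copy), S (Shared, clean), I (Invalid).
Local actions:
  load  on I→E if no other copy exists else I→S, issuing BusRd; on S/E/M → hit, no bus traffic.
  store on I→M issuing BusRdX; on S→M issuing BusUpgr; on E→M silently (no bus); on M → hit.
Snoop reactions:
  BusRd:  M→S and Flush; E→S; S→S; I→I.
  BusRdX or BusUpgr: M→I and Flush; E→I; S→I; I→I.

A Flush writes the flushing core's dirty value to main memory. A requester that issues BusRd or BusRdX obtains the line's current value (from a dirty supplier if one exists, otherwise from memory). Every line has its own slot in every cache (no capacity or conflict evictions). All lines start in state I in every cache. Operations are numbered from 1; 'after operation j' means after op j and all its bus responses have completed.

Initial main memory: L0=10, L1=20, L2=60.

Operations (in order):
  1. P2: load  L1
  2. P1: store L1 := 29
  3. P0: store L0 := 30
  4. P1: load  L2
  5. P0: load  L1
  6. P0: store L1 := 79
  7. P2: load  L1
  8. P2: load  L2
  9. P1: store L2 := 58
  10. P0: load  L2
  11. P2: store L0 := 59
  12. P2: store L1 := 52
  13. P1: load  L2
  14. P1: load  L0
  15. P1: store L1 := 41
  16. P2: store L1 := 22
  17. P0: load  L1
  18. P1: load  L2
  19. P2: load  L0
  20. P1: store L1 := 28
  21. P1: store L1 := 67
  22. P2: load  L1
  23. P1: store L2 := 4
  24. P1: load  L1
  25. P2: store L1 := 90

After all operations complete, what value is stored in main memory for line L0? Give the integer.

memory[L0] = 59

[1] P2: load  L1 | P0:I, P1:I, P2:E(20) | bus: BusRd
[2] P1: store L1 := 29 | P0:I, P1:M(29), P2:I | bus: BusRdX
[3] P0: store L0 := 30 | P0:M(30), P1:I, P2:I | bus: BusRdX
[4] P1: load  L2 | P0:I, P1:E(60), P2:I | bus: BusRd
[5] P0: load  L1 | P0:S(29), P1:S(29), P2:I | bus: BusRd,Flush
[6] P0: store L1 := 79 | P0:M(79), P1:I, P2:I | bus: BusUpgr
[7] P2: load  L1 | P0:S(79), P1:I, P2:S(79) | bus: BusRd,Flush
[8] P2: load  L2 | P0:I, P1:S(60), P2:S(60) | bus: BusRd
[9] P1: store L2 := 58 | P0:I, P1:M(58), P2:I | bus: BusUpgr
[10] P0: load  L2 | P0:S(58), P1:S(58), P2:I | bus: BusRd,Flush
[11] P2: store L0 := 59 | P0:I, P1:I, P2:M(59) | bus: BusRdX,Flush
[12] P2: store L1 := 52 | P0:I, P1:I, P2:M(52) | bus: BusUpgr
[13] P1: load  L2 | P0:S(58), P1:S(58), P2:I | bus: none
[14] P1: load  L0 | P0:I, P1:S(59), P2:S(59) | bus: BusRd,Flush
[15] P1: store L1 := 41 | P0:I, P1:M(41), P2:I | bus: BusRdX,Flush
[16] P2: store L1 := 22 | P0:I, P1:I, P2:M(22) | bus: BusRdX,Flush
[17] P0: load  L1 | P0:S(22), P1:I, P2:S(22) | bus: BusRd,Flush
[18] P1: load  L2 | P0:S(58), P1:S(58), P2:I | bus: none
[19] P2: load  L0 | P0:I, P1:S(59), P2:S(59) | bus: none
[20] P1: store L1 := 28 | P0:I, P1:M(28), P2:I | bus: BusRdX
[21] P1: store L1 := 67 | P0:I, P1:M(67), P2:I | bus: none
[22] P2: load  L1 | P0:I, P1:S(67), P2:S(67) | bus: BusRd,Flush
[23] P1: store L2 := 4 | P0:I, P1:M(4), P2:I | bus: BusUpgr
[24] P1: load  L1 | P0:I, P1:S(67), P2:S(67) | bus: none
[25] P2: store L1 := 90 | P0:I, P1:I, P2:M(90) | bus: BusUpgr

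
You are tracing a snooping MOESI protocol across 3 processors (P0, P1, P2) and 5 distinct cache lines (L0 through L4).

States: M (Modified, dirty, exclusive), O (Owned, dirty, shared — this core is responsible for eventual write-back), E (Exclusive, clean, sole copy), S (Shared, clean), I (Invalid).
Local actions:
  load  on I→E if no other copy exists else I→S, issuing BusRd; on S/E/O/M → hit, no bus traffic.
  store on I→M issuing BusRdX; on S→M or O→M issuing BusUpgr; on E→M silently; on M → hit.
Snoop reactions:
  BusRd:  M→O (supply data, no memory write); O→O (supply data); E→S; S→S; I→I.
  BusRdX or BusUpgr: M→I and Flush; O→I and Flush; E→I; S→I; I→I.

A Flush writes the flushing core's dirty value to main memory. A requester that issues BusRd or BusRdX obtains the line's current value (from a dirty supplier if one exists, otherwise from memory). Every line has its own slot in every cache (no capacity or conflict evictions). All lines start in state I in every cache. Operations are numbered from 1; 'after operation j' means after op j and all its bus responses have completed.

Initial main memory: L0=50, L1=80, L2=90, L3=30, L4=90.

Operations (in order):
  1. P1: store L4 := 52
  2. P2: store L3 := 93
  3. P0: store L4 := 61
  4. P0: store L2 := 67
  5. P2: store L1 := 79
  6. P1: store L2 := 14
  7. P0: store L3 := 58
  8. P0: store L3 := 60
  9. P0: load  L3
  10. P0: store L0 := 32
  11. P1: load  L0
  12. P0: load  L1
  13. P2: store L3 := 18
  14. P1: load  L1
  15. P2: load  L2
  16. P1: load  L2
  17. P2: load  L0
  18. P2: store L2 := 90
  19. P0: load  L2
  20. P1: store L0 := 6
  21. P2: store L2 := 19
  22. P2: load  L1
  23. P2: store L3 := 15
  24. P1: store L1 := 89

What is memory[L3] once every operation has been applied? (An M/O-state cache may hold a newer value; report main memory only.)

memory[L3] = 60

step 1: P1: store L4 := 52  ⟶  IMI  (L4)  txn=BusRdX  M[L4]=90
step 2: P2: store L3 := 93  ⟶  IIM  (L3)  txn=BusRdX  M[L3]=30
step 3: P0: store L4 := 61  ⟶  MII  (L4)  txn=BusRdX+Flush  M[L4]=52
step 4: P0: store L2 := 67  ⟶  MII  (L2)  txn=BusRdX  M[L2]=90
step 5: P2: store L1 := 79  ⟶  IIM  (L1)  txn=BusRdX  M[L1]=80
step 6: P1: store L2 := 14  ⟶  IMI  (L2)  txn=BusRdX+Flush  M[L2]=67
step 7: P0: store L3 := 58  ⟶  MII  (L3)  txn=BusRdX+Flush  M[L3]=93
step 8: P0: store L3 := 60  ⟶  MII  (L3)  txn=∅  M[L3]=93
step 9: P0: load  L3  ⟶  MII  (L3)  txn=∅  M[L3]=93
step 10: P0: store L0 := 32  ⟶  MII  (L0)  txn=BusRdX  M[L0]=50
step 11: P1: load  L0  ⟶  OSI  (L0)  txn=BusRd  M[L0]=50
step 12: P0: load  L1  ⟶  SIO  (L1)  txn=BusRd  M[L1]=80
step 13: P2: store L3 := 18  ⟶  IIM  (L3)  txn=BusRdX+Flush  M[L3]=60
step 14: P1: load  L1  ⟶  SSO  (L1)  txn=BusRd  M[L1]=80
step 15: P2: load  L2  ⟶  IOS  (L2)  txn=BusRd  M[L2]=67
step 16: P1: load  L2  ⟶  IOS  (L2)  txn=∅  M[L2]=67
step 17: P2: load  L0  ⟶  OSS  (L0)  txn=BusRd  M[L0]=50
step 18: P2: store L2 := 90  ⟶  IIM  (L2)  txn=BusUpgr+Flush  M[L2]=14
step 19: P0: load  L2  ⟶  SIO  (L2)  txn=BusRd  M[L2]=14
step 20: P1: store L0 := 6  ⟶  IMI  (L0)  txn=BusUpgr+Flush  M[L0]=32
step 21: P2: store L2 := 19  ⟶  IIM  (L2)  txn=BusUpgr  M[L2]=14
step 22: P2: load  L1  ⟶  SSO  (L1)  txn=∅  M[L1]=80
step 23: P2: store L3 := 15  ⟶  IIM  (L3)  txn=∅  M[L3]=60
step 24: P1: store L1 := 89  ⟶  IMI  (L1)  txn=BusUpgr+Flush  M[L1]=79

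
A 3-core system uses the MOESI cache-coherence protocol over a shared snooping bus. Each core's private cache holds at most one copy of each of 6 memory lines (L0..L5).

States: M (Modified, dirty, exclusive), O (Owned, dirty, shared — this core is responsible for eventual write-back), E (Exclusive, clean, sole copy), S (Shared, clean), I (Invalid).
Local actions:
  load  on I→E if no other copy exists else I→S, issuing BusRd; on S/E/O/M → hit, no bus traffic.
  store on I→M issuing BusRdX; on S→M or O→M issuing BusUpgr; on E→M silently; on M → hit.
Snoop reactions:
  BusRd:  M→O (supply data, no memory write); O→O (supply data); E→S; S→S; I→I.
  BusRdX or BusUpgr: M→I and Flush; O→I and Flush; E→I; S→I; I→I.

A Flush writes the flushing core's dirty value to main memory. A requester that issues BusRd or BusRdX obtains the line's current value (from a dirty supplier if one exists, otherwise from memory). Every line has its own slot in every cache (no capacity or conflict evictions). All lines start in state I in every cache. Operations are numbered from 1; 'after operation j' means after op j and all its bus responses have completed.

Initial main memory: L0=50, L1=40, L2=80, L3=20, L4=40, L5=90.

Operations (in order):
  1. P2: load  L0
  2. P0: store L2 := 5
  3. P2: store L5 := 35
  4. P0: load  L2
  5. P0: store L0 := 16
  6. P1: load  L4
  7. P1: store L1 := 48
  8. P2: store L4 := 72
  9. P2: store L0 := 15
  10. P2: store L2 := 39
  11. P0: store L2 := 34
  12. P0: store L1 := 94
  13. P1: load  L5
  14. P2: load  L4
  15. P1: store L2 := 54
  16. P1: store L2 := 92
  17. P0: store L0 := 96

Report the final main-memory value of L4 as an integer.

memory[L4] = 40

  op1 P2: load  L0 → I/I/E on L0; bus BusRd; mem=50
  op2 P0: store L2 := 5 → M/I/I on L2; bus BusRdX; mem=80
  op3 P2: store L5 := 35 → I/I/M on L5; bus BusRdX; mem=90
  op4 P0: load  L2 → M/I/I on L2; bus (none); mem=80
  op5 P0: store L0 := 16 → M/I/I on L0; bus BusRdX; mem=50
  op6 P1: load  L4 → I/E/I on L4; bus BusRd; mem=40
  op7 P1: store L1 := 48 → I/M/I on L1; bus BusRdX; mem=40
  op8 P2: store L4 := 72 → I/I/M on L4; bus BusRdX; mem=40
  op9 P2: store L0 := 15 → I/I/M on L0; bus BusRdX Flush; mem=16
  op10 P2: store L2 := 39 → I/I/M on L2; bus BusRdX Flush; mem=5
  op11 P0: store L2 := 34 → M/I/I on L2; bus BusRdX Flush; mem=39
  op12 P0: store L1 := 94 → M/I/I on L1; bus BusRdX Flush; mem=48
  op13 P1: load  L5 → I/S/O on L5; bus BusRd; mem=90
  op14 P2: load  L4 → I/I/M on L4; bus (none); mem=40
  op15 P1: store L2 := 54 → I/M/I on L2; bus BusRdX Flush; mem=34
  op16 P1: store L2 := 92 → I/M/I on L2; bus (none); mem=34
  op17 P0: store L0 := 96 → M/I/I on L0; bus BusRdX Flush; mem=15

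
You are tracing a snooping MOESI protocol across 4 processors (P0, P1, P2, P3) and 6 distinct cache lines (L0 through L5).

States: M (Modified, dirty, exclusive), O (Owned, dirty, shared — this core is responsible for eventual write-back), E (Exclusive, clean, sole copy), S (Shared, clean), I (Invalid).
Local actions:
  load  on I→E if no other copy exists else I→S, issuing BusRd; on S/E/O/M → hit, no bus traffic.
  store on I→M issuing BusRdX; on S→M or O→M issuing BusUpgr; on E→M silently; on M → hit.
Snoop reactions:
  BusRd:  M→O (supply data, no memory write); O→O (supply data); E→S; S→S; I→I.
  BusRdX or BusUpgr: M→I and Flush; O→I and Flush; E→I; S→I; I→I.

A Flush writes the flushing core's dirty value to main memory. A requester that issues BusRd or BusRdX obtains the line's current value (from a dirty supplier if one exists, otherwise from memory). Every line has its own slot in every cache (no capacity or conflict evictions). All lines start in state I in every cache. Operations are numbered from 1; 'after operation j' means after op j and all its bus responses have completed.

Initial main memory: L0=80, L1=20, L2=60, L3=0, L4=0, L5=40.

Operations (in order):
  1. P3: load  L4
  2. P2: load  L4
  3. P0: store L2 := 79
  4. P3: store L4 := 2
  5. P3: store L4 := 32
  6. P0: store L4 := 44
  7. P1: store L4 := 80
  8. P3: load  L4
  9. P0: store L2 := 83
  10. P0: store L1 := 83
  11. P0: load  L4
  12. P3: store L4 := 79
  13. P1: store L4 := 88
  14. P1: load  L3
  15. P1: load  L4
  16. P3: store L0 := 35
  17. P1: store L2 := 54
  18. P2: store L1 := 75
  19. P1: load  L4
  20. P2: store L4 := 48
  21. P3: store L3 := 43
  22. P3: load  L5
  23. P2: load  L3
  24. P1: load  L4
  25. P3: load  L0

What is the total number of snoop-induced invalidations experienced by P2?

invalidations = 1

  op1 P3: load  L4 → I/I/I/E on L4; bus BusRd; mem=0
  op2 P2: load  L4 → I/I/S/S on L4; bus BusRd; mem=0
  op3 P0: store L2 := 79 → M/I/I/I on L2; bus BusRdX; mem=60
  op4 P3: store L4 := 2 → I/I/I/M on L4; bus BusUpgr; mem=0
  op5 P3: store L4 := 32 → I/I/I/M on L4; bus (none); mem=0
  op6 P0: store L4 := 44 → M/I/I/I on L4; bus BusRdX Flush; mem=32
  op7 P1: store L4 := 80 → I/M/I/I on L4; bus BusRdX Flush; mem=44
  op8 P3: load  L4 → I/O/I/S on L4; bus BusRd; mem=44
  op9 P0: store L2 := 83 → M/I/I/I on L2; bus (none); mem=60
  op10 P0: store L1 := 83 → M/I/I/I on L1; bus BusRdX; mem=20
  op11 P0: load  L4 → S/O/I/S on L4; bus BusRd; mem=44
  op12 P3: store L4 := 79 → I/I/I/M on L4; bus BusUpgr Flush; mem=80
  op13 P1: store L4 := 88 → I/M/I/I on L4; bus BusRdX Flush; mem=79
  op14 P1: load  L3 → I/E/I/I on L3; bus BusRd; mem=0
  op15 P1: load  L4 → I/M/I/I on L4; bus (none); mem=79
  op16 P3: store L0 := 35 → I/I/I/M on L0; bus BusRdX; mem=80
  op17 P1: store L2 := 54 → I/M/I/I on L2; bus BusRdX Flush; mem=83
  op18 P2: store L1 := 75 → I/I/M/I on L1; bus BusRdX Flush; mem=83
  op19 P1: load  L4 → I/M/I/I on L4; bus (none); mem=79
  op20 P2: store L4 := 48 → I/I/M/I on L4; bus BusRdX Flush; mem=88
  op21 P3: store L3 := 43 → I/I/I/M on L3; bus BusRdX; mem=0
  op22 P3: load  L5 → I/I/I/E on L5; bus BusRd; mem=40
  op23 P2: load  L3 → I/I/S/O on L3; bus BusRd; mem=0
  op24 P1: load  L4 → I/S/O/I on L4; bus BusRd; mem=88
  op25 P3: load  L0 → I/I/I/M on L0; bus (none); mem=80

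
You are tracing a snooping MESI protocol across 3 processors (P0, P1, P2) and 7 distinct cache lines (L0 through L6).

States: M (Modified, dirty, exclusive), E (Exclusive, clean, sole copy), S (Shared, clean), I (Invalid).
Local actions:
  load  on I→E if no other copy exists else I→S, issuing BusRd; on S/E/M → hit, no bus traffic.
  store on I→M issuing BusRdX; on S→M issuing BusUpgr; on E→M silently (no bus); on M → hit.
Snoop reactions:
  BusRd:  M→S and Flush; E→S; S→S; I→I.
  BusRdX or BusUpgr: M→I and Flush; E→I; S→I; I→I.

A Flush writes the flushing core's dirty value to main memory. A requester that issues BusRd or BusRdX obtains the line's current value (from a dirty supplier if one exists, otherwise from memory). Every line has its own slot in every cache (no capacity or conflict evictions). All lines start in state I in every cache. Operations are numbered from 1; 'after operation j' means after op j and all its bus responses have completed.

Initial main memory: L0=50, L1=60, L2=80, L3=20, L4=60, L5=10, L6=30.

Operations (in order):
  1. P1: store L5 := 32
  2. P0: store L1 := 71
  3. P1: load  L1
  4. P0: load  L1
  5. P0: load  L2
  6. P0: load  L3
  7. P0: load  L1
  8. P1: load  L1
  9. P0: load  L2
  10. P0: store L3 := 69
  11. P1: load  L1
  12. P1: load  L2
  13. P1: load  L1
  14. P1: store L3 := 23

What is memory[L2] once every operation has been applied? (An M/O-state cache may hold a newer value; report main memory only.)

[1] P1: store L5 := 32 | P0:I, P1:M(32), P2:I | bus: BusRdX
[2] P0: store L1 := 71 | P0:M(71), P1:I, P2:I | bus: BusRdX
[3] P1: load  L1 | P0:S(71), P1:S(71), P2:I | bus: BusRd,Flush
[4] P0: load  L1 | P0:S(71), P1:S(71), P2:I | bus: none
[5] P0: load  L2 | P0:E(80), P1:I, P2:I | bus: BusRd
[6] P0: load  L3 | P0:E(20), P1:I, P2:I | bus: BusRd
[7] P0: load  L1 | P0:S(71), P1:S(71), P2:I | bus: none
[8] P1: load  L1 | P0:S(71), P1:S(71), P2:I | bus: none
[9] P0: load  L2 | P0:E(80), P1:I, P2:I | bus: none
[10] P0: store L3 := 69 | P0:M(69), P1:I, P2:I | bus: none
[11] P1: load  L1 | P0:S(71), P1:S(71), P2:I | bus: none
[12] P1: load  L2 | P0:S(80), P1:S(80), P2:I | bus: BusRd
[13] P1: load  L1 | P0:S(71), P1:S(71), P2:I | bus: none
[14] P1: store L3 := 23 | P0:I, P1:M(23), P2:I | bus: BusRdX,Flush

memory[L2] = 80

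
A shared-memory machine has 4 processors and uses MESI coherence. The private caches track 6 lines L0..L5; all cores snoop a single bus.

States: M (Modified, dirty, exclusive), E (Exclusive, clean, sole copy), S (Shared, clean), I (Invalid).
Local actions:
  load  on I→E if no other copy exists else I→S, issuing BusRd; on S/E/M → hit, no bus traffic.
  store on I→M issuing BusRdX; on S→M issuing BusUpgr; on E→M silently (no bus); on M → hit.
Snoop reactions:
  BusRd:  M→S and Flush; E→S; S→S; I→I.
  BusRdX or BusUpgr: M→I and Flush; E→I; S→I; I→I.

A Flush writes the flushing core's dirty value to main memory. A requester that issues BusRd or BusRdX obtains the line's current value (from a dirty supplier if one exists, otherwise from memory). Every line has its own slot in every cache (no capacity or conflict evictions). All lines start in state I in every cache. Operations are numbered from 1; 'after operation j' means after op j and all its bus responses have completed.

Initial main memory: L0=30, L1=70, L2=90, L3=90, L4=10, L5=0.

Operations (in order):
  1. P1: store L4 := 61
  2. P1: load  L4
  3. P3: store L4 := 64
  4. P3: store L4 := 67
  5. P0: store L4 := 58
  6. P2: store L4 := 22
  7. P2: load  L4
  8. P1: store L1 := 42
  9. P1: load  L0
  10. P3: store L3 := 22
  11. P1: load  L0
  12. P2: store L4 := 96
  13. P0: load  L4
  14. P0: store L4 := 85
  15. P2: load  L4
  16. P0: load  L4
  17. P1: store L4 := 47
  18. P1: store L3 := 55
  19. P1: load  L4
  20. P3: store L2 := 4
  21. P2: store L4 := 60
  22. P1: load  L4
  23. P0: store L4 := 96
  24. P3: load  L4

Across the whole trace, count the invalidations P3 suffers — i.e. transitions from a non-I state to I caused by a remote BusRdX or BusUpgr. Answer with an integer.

invalidations = 2

1. P1: store L4 := 61  bus=[BusRdX]  L4: P0=I P1=M P2=I P3=I  mem[L4]=10
2. P1: load  L4  bus=[-]  L4: P0=I P1=M P2=I P3=I  mem[L4]=10
3. P3: store L4 := 64  bus=[BusRdX,Flush]  L4: P0=I P1=I P2=I P3=M  mem[L4]=61
4. P3: store L4 := 67  bus=[-]  L4: P0=I P1=I P2=I P3=M  mem[L4]=61
5. P0: store L4 := 58  bus=[BusRdX,Flush]  L4: P0=M P1=I P2=I P3=I  mem[L4]=67
6. P2: store L4 := 22  bus=[BusRdX,Flush]  L4: P0=I P1=I P2=M P3=I  mem[L4]=58
7. P2: load  L4  bus=[-]  L4: P0=I P1=I P2=M P3=I  mem[L4]=58
8. P1: store L1 := 42  bus=[BusRdX]  L1: P0=I P1=M P2=I P3=I  mem[L1]=70
9. P1: load  L0  bus=[BusRd]  L0: P0=I P1=E P2=I P3=I  mem[L0]=30
10. P3: store L3 := 22  bus=[BusRdX]  L3: P0=I P1=I P2=I P3=M  mem[L3]=90
11. P1: load  L0  bus=[-]  L0: P0=I P1=E P2=I P3=I  mem[L0]=30
12. P2: store L4 := 96  bus=[-]  L4: P0=I P1=I P2=M P3=I  mem[L4]=58
13. P0: load  L4  bus=[BusRd,Flush]  L4: P0=S P1=I P2=S P3=I  mem[L4]=96
14. P0: store L4 := 85  bus=[BusUpgr]  L4: P0=M P1=I P2=I P3=I  mem[L4]=96
15. P2: load  L4  bus=[BusRd,Flush]  L4: P0=S P1=I P2=S P3=I  mem[L4]=85
16. P0: load  L4  bus=[-]  L4: P0=S P1=I P2=S P3=I  mem[L4]=85
17. P1: store L4 := 47  bus=[BusRdX]  L4: P0=I P1=M P2=I P3=I  mem[L4]=85
18. P1: store L3 := 55  bus=[BusRdX,Flush]  L3: P0=I P1=M P2=I P3=I  mem[L3]=22
19. P1: load  L4  bus=[-]  L4: P0=I P1=M P2=I P3=I  mem[L4]=85
20. P3: store L2 := 4  bus=[BusRdX]  L2: P0=I P1=I P2=I P3=M  mem[L2]=90
21. P2: store L4 := 60  bus=[BusRdX,Flush]  L4: P0=I P1=I P2=M P3=I  mem[L4]=47
22. P1: load  L4  bus=[BusRd,Flush]  L4: P0=I P1=S P2=S P3=I  mem[L4]=60
23. P0: store L4 := 96  bus=[BusRdX]  L4: P0=M P1=I P2=I P3=I  mem[L4]=60
24. P3: load  L4  bus=[BusRd,Flush]  L4: P0=S P1=I P2=I P3=S  mem[L4]=96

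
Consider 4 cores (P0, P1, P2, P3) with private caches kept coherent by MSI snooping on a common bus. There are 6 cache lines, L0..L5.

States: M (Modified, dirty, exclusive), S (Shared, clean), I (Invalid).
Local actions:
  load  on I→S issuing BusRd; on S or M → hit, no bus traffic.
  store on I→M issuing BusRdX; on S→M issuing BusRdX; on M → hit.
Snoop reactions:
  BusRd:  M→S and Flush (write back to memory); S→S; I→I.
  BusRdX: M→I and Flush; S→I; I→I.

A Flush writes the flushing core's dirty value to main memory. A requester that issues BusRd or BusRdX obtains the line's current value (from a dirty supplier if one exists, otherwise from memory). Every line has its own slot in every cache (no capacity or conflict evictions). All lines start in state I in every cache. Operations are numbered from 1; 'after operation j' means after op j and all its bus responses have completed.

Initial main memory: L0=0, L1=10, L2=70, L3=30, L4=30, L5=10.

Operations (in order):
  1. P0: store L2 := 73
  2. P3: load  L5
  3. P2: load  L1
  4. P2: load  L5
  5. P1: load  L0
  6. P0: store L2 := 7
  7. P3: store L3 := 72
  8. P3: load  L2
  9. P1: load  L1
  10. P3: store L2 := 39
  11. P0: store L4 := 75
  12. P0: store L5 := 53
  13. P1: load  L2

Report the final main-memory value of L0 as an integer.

step 1: P0: store L2 := 73  ⟶  MIII  (L2)  txn=BusRdX  M[L2]=70
step 2: P3: load  L5  ⟶  IIIS  (L5)  txn=BusRd  M[L5]=10
step 3: P2: load  L1  ⟶  IISI  (L1)  txn=BusRd  M[L1]=10
step 4: P2: load  L5  ⟶  IISS  (L5)  txn=BusRd  M[L5]=10
step 5: P1: load  L0  ⟶  ISII  (L0)  txn=BusRd  M[L0]=0
step 6: P0: store L2 := 7  ⟶  MIII  (L2)  txn=∅  M[L2]=70
step 7: P3: store L3 := 72  ⟶  IIIM  (L3)  txn=BusRdX  M[L3]=30
step 8: P3: load  L2  ⟶  SIIS  (L2)  txn=BusRd+Flush  M[L2]=7
step 9: P1: load  L1  ⟶  ISSI  (L1)  txn=BusRd  M[L1]=10
step 10: P3: store L2 := 39  ⟶  IIIM  (L2)  txn=BusRdX  M[L2]=7
step 11: P0: store L4 := 75  ⟶  MIII  (L4)  txn=BusRdX  M[L4]=30
step 12: P0: store L5 := 53  ⟶  MIII  (L5)  txn=BusRdX  M[L5]=10
step 13: P1: load  L2  ⟶  ISIS  (L2)  txn=BusRd+Flush  M[L2]=39

memory[L0] = 0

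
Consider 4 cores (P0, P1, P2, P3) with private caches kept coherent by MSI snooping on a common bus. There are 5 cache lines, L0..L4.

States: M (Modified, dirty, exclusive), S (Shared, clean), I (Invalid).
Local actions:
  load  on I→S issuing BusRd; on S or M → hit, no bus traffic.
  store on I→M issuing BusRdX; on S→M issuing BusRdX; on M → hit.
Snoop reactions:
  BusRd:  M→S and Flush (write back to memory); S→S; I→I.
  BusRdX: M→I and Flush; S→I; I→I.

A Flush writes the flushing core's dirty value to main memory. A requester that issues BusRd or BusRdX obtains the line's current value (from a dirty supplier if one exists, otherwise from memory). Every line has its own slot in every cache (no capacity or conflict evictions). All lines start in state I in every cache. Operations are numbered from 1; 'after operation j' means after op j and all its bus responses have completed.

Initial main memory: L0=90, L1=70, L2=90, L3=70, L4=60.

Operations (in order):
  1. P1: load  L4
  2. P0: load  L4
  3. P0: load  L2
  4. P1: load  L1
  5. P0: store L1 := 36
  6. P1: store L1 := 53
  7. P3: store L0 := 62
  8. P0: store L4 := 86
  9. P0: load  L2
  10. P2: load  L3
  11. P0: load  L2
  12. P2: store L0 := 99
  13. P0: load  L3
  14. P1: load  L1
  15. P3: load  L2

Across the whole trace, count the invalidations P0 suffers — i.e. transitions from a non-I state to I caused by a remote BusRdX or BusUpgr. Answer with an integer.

  op1 P1: load  L4 → I/S/I/I on L4; bus BusRd; mem=60
  op2 P0: load  L4 → S/S/I/I on L4; bus BusRd; mem=60
  op3 P0: load  L2 → S/I/I/I on L2; bus BusRd; mem=90
  op4 P1: load  L1 → I/S/I/I on L1; bus BusRd; mem=70
  op5 P0: store L1 := 36 → M/I/I/I on L1; bus BusRdX; mem=70
  op6 P1: store L1 := 53 → I/M/I/I on L1; bus BusRdX Flush; mem=36
  op7 P3: store L0 := 62 → I/I/I/M on L0; bus BusRdX; mem=90
  op8 P0: store L4 := 86 → M/I/I/I on L4; bus BusRdX; mem=60
  op9 P0: load  L2 → S/I/I/I on L2; bus (none); mem=90
  op10 P2: load  L3 → I/I/S/I on L3; bus BusRd; mem=70
  op11 P0: load  L2 → S/I/I/I on L2; bus (none); mem=90
  op12 P2: store L0 := 99 → I/I/M/I on L0; bus BusRdX Flush; mem=62
  op13 P0: load  L3 → S/I/S/I on L3; bus BusRd; mem=70
  op14 P1: load  L1 → I/M/I/I on L1; bus (none); mem=36
  op15 P3: load  L2 → S/I/I/S on L2; bus BusRd; mem=90

invalidations = 1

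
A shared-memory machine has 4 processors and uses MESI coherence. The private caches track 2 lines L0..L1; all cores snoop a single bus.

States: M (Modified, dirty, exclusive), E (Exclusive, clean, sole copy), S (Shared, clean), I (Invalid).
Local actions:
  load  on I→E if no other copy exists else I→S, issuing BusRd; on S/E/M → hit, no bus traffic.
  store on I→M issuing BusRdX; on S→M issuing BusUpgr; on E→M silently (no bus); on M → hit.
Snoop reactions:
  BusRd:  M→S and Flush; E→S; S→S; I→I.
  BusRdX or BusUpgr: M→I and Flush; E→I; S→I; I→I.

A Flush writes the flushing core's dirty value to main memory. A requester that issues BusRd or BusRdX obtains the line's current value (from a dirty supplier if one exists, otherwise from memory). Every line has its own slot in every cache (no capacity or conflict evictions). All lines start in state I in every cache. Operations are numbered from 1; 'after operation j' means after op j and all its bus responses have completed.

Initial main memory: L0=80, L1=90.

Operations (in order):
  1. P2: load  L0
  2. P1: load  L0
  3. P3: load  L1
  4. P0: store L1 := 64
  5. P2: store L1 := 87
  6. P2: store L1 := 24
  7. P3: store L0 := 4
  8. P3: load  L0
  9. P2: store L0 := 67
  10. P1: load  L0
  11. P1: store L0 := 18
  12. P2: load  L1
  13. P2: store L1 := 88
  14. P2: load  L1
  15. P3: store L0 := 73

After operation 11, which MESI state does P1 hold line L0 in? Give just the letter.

state = M

  op1 P2: load  L0 → I/I/E/I on L0; bus BusRd; mem=80
  op2 P1: load  L0 → I/S/S/I on L0; bus BusRd; mem=80
  op3 P3: load  L1 → I/I/I/E on L1; bus BusRd; mem=90
  op4 P0: store L1 := 64 → M/I/I/I on L1; bus BusRdX; mem=90
  op5 P2: store L1 := 87 → I/I/M/I on L1; bus BusRdX Flush; mem=64
  op6 P2: store L1 := 24 → I/I/M/I on L1; bus (none); mem=64
  op7 P3: store L0 := 4 → I/I/I/M on L0; bus BusRdX; mem=80
  op8 P3: load  L0 → I/I/I/M on L0; bus (none); mem=80
  op9 P2: store L0 := 67 → I/I/M/I on L0; bus BusRdX Flush; mem=4
  op10 P1: load  L0 → I/S/S/I on L0; bus BusRd Flush; mem=67
  op11 P1: store L0 := 18 → I/M/I/I on L0; bus BusUpgr; mem=67
  op12 P2: load  L1 → I/I/M/I on L1; bus (none); mem=64
  op13 P2: store L1 := 88 → I/I/M/I on L1; bus (none); mem=64
  op14 P2: load  L1 → I/I/M/I on L1; bus (none); mem=64
  op15 P3: store L0 := 73 → I/I/I/M on L0; bus BusRdX Flush; mem=18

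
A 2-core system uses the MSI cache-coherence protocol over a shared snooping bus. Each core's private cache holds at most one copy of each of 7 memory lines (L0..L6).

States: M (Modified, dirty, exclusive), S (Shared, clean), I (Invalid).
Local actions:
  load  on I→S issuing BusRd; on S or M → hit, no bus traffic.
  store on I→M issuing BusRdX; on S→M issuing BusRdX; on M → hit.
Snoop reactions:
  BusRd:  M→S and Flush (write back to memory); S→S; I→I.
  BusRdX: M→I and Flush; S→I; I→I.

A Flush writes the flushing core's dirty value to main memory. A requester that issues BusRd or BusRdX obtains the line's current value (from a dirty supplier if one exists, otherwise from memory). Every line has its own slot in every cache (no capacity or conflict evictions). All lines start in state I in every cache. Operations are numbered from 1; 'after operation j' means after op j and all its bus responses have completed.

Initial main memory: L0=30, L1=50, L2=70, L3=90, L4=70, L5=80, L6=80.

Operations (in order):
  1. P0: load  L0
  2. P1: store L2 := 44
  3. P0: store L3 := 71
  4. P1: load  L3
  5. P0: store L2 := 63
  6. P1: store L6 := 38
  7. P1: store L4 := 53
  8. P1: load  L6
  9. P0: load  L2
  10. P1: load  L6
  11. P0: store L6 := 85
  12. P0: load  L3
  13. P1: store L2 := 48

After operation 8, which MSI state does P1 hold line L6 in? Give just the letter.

  op1 P0: load  L0 → S/I on L0; bus BusRd; mem=30
  op2 P1: store L2 := 44 → I/M on L2; bus BusRdX; mem=70
  op3 P0: store L3 := 71 → M/I on L3; bus BusRdX; mem=90
  op4 P1: load  L3 → S/S on L3; bus BusRd Flush; mem=71
  op5 P0: store L2 := 63 → M/I on L2; bus BusRdX Flush; mem=44
  op6 P1: store L6 := 38 → I/M on L6; bus BusRdX; mem=80
  op7 P1: store L4 := 53 → I/M on L4; bus BusRdX; mem=70
  op8 P1: load  L6 → I/M on L6; bus (none); mem=80
  op9 P0: load  L2 → M/I on L2; bus (none); mem=44
  op10 P1: load  L6 → I/M on L6; bus (none); mem=80
  op11 P0: store L6 := 85 → M/I on L6; bus BusRdX Flush; mem=38
  op12 P0: load  L3 → S/S on L3; bus (none); mem=71
  op13 P1: store L2 := 48 → I/M on L2; bus BusRdX Flush; mem=63

state = M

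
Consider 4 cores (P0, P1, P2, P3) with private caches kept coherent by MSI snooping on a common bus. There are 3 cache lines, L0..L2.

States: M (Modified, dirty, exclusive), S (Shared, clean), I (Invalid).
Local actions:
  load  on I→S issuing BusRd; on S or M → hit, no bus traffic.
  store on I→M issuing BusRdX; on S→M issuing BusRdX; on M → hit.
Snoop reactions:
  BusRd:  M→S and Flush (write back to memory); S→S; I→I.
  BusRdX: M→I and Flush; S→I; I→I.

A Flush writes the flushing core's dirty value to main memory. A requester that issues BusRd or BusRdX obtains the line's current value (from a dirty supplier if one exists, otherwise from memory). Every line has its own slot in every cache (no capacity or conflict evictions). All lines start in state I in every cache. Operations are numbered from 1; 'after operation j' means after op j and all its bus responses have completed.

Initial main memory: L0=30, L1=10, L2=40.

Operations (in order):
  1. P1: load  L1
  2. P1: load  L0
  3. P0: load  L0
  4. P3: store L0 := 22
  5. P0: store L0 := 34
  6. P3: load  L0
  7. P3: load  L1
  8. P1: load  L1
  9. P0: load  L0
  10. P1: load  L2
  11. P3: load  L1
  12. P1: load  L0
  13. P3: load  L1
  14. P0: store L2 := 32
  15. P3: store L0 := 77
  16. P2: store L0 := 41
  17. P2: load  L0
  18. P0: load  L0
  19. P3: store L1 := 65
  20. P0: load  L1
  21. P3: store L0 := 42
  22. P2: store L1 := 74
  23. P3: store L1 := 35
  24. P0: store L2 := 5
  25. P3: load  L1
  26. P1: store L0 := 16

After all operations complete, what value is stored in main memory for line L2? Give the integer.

step 1: P1: load  L1  ⟶  ISII  (L1)  txn=BusRd  M[L1]=10
step 2: P1: load  L0  ⟶  ISII  (L0)  txn=BusRd  M[L0]=30
step 3: P0: load  L0  ⟶  SSII  (L0)  txn=BusRd  M[L0]=30
step 4: P3: store L0 := 22  ⟶  IIIM  (L0)  txn=BusRdX  M[L0]=30
step 5: P0: store L0 := 34  ⟶  MIII  (L0)  txn=BusRdX+Flush  M[L0]=22
step 6: P3: load  L0  ⟶  SIIS  (L0)  txn=BusRd+Flush  M[L0]=34
step 7: P3: load  L1  ⟶  ISIS  (L1)  txn=BusRd  M[L1]=10
step 8: P1: load  L1  ⟶  ISIS  (L1)  txn=∅  M[L1]=10
step 9: P0: load  L0  ⟶  SIIS  (L0)  txn=∅  M[L0]=34
step 10: P1: load  L2  ⟶  ISII  (L2)  txn=BusRd  M[L2]=40
step 11: P3: load  L1  ⟶  ISIS  (L1)  txn=∅  M[L1]=10
step 12: P1: load  L0  ⟶  SSIS  (L0)  txn=BusRd  M[L0]=34
step 13: P3: load  L1  ⟶  ISIS  (L1)  txn=∅  M[L1]=10
step 14: P0: store L2 := 32  ⟶  MIII  (L2)  txn=BusRdX  M[L2]=40
step 15: P3: store L0 := 77  ⟶  IIIM  (L0)  txn=BusRdX  M[L0]=34
step 16: P2: store L0 := 41  ⟶  IIMI  (L0)  txn=BusRdX+Flush  M[L0]=77
step 17: P2: load  L0  ⟶  IIMI  (L0)  txn=∅  M[L0]=77
step 18: P0: load  L0  ⟶  SISI  (L0)  txn=BusRd+Flush  M[L0]=41
step 19: P3: store L1 := 65  ⟶  IIIM  (L1)  txn=BusRdX  M[L1]=10
step 20: P0: load  L1  ⟶  SIIS  (L1)  txn=BusRd+Flush  M[L1]=65
step 21: P3: store L0 := 42  ⟶  IIIM  (L0)  txn=BusRdX  M[L0]=41
step 22: P2: store L1 := 74  ⟶  IIMI  (L1)  txn=BusRdX  M[L1]=65
step 23: P3: store L1 := 35  ⟶  IIIM  (L1)  txn=BusRdX+Flush  M[L1]=74
step 24: P0: store L2 := 5  ⟶  MIII  (L2)  txn=∅  M[L2]=40
step 25: P3: load  L1  ⟶  IIIM  (L1)  txn=∅  M[L1]=74
step 26: P1: store L0 := 16  ⟶  IMII  (L0)  txn=BusRdX+Flush  M[L0]=42

memory[L2] = 40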